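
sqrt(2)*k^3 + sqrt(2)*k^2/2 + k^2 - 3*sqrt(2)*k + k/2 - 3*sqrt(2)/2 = (k - sqrt(2))*(k + 3*sqrt(2)/2)*(sqrt(2)*k + sqrt(2)/2)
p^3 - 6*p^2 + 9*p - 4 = (p - 4)*(p - 1)^2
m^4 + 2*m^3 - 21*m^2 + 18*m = m*(m - 3)*(m - 1)*(m + 6)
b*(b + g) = b^2 + b*g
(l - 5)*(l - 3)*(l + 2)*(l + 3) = l^4 - 3*l^3 - 19*l^2 + 27*l + 90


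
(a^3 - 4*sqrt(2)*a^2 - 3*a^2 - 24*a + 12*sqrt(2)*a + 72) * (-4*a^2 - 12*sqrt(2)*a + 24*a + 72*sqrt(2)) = -4*a^5 + 4*sqrt(2)*a^4 + 36*a^4 - 36*sqrt(2)*a^3 + 120*a^3 - 1728*a^2 + 360*sqrt(2)*a^2 - 2592*sqrt(2)*a + 3456*a + 5184*sqrt(2)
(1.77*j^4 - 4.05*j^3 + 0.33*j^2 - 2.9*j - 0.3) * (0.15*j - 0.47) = 0.2655*j^5 - 1.4394*j^4 + 1.953*j^3 - 0.5901*j^2 + 1.318*j + 0.141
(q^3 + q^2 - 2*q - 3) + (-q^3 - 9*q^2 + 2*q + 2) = -8*q^2 - 1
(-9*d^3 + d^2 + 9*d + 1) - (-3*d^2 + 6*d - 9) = -9*d^3 + 4*d^2 + 3*d + 10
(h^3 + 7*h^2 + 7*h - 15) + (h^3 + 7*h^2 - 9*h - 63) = 2*h^3 + 14*h^2 - 2*h - 78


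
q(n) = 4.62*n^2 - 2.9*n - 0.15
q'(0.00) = -2.90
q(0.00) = -0.15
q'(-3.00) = -30.62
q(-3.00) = 50.13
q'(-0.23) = -5.03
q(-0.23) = 0.76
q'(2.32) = 18.54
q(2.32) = 17.99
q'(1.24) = 8.56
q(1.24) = 3.36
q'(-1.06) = -12.69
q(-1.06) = 8.12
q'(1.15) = 7.73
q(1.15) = 2.62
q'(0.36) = 0.43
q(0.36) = -0.60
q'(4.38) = 37.57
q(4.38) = 75.78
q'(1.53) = 11.24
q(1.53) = 6.23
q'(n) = 9.24*n - 2.9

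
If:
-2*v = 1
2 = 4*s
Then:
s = 1/2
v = -1/2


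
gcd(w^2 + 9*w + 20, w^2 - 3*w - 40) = w + 5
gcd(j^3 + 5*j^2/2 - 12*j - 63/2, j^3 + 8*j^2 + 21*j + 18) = j^2 + 6*j + 9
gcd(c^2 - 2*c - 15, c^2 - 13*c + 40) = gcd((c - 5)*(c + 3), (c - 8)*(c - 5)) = c - 5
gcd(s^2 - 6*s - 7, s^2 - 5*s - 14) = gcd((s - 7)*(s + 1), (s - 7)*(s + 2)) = s - 7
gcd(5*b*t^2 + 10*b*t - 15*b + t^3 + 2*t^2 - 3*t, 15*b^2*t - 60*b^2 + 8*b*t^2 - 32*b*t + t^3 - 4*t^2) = 5*b + t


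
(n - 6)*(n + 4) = n^2 - 2*n - 24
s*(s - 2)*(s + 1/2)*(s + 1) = s^4 - s^3/2 - 5*s^2/2 - s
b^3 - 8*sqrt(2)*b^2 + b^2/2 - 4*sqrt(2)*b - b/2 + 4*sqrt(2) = (b - 1/2)*(b + 1)*(b - 8*sqrt(2))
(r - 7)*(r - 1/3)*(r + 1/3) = r^3 - 7*r^2 - r/9 + 7/9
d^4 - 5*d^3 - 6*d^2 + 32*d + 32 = (d - 4)^2*(d + 1)*(d + 2)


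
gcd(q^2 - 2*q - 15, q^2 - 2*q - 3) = 1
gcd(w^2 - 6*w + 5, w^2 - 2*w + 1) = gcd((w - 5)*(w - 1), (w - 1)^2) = w - 1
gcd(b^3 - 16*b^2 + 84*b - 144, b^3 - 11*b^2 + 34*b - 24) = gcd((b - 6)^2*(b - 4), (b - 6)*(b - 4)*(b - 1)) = b^2 - 10*b + 24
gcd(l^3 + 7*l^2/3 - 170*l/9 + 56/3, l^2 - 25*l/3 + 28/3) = l - 4/3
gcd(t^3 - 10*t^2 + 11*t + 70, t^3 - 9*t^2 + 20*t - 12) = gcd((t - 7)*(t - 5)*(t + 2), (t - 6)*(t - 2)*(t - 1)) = 1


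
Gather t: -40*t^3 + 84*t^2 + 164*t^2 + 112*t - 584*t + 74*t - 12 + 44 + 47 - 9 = -40*t^3 + 248*t^2 - 398*t + 70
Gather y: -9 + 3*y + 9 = 3*y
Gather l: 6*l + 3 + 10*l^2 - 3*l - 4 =10*l^2 + 3*l - 1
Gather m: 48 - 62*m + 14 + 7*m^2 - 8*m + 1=7*m^2 - 70*m + 63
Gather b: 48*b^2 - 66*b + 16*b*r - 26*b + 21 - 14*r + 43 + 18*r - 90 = 48*b^2 + b*(16*r - 92) + 4*r - 26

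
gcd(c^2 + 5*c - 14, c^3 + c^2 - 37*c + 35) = c + 7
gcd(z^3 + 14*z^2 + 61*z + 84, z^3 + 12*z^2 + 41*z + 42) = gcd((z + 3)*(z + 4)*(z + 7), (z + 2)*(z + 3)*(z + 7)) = z^2 + 10*z + 21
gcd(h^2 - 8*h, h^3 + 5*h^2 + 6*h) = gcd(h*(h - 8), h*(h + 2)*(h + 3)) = h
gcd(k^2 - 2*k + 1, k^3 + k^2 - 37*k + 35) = k - 1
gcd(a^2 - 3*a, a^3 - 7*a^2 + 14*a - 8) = 1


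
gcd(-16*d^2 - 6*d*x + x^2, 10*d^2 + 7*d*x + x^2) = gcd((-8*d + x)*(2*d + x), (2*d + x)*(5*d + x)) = 2*d + x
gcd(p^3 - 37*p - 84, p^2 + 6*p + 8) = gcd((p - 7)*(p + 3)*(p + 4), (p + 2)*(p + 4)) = p + 4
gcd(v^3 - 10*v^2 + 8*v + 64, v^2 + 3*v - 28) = v - 4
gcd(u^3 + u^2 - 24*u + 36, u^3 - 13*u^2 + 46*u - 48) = u^2 - 5*u + 6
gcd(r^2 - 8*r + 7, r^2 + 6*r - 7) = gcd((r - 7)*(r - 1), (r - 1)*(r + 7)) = r - 1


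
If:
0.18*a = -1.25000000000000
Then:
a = -6.94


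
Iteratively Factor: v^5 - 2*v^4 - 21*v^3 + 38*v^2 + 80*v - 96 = (v + 4)*(v^4 - 6*v^3 + 3*v^2 + 26*v - 24) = (v - 3)*(v + 4)*(v^3 - 3*v^2 - 6*v + 8) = (v - 3)*(v - 1)*(v + 4)*(v^2 - 2*v - 8) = (v - 3)*(v - 1)*(v + 2)*(v + 4)*(v - 4)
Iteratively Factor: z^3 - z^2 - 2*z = (z - 2)*(z^2 + z) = (z - 2)*(z + 1)*(z)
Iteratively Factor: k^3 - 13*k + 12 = (k - 1)*(k^2 + k - 12) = (k - 3)*(k - 1)*(k + 4)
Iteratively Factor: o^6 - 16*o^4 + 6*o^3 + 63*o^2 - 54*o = (o - 2)*(o^5 + 2*o^4 - 12*o^3 - 18*o^2 + 27*o) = (o - 2)*(o - 1)*(o^4 + 3*o^3 - 9*o^2 - 27*o) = o*(o - 2)*(o - 1)*(o^3 + 3*o^2 - 9*o - 27) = o*(o - 2)*(o - 1)*(o + 3)*(o^2 - 9) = o*(o - 3)*(o - 2)*(o - 1)*(o + 3)*(o + 3)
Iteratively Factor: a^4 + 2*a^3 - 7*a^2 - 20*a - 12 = (a + 1)*(a^3 + a^2 - 8*a - 12) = (a + 1)*(a + 2)*(a^2 - a - 6) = (a + 1)*(a + 2)^2*(a - 3)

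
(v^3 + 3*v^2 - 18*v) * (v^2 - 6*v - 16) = v^5 - 3*v^4 - 52*v^3 + 60*v^2 + 288*v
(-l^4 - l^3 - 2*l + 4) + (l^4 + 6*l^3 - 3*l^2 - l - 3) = 5*l^3 - 3*l^2 - 3*l + 1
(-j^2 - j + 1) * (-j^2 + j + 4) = j^4 - 6*j^2 - 3*j + 4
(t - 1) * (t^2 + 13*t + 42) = t^3 + 12*t^2 + 29*t - 42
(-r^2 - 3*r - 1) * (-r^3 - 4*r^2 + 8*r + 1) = r^5 + 7*r^4 + 5*r^3 - 21*r^2 - 11*r - 1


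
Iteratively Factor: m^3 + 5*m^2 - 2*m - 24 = (m - 2)*(m^2 + 7*m + 12) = (m - 2)*(m + 3)*(m + 4)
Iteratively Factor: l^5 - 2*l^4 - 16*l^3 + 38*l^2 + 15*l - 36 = (l + 4)*(l^4 - 6*l^3 + 8*l^2 + 6*l - 9) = (l + 1)*(l + 4)*(l^3 - 7*l^2 + 15*l - 9) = (l - 3)*(l + 1)*(l + 4)*(l^2 - 4*l + 3) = (l - 3)*(l - 1)*(l + 1)*(l + 4)*(l - 3)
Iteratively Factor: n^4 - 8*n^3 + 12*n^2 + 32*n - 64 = (n + 2)*(n^3 - 10*n^2 + 32*n - 32) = (n - 4)*(n + 2)*(n^2 - 6*n + 8) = (n - 4)^2*(n + 2)*(n - 2)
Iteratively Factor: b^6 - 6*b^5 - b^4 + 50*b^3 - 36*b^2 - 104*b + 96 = (b + 2)*(b^5 - 8*b^4 + 15*b^3 + 20*b^2 - 76*b + 48) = (b - 2)*(b + 2)*(b^4 - 6*b^3 + 3*b^2 + 26*b - 24) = (b - 4)*(b - 2)*(b + 2)*(b^3 - 2*b^2 - 5*b + 6) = (b - 4)*(b - 3)*(b - 2)*(b + 2)*(b^2 + b - 2) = (b - 4)*(b - 3)*(b - 2)*(b + 2)^2*(b - 1)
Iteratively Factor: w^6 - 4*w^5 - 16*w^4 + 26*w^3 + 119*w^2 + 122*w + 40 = (w + 1)*(w^5 - 5*w^4 - 11*w^3 + 37*w^2 + 82*w + 40) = (w + 1)*(w + 2)*(w^4 - 7*w^3 + 3*w^2 + 31*w + 20) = (w - 5)*(w + 1)*(w + 2)*(w^3 - 2*w^2 - 7*w - 4) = (w - 5)*(w + 1)^2*(w + 2)*(w^2 - 3*w - 4) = (w - 5)*(w - 4)*(w + 1)^2*(w + 2)*(w + 1)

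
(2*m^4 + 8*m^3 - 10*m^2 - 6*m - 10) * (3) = 6*m^4 + 24*m^3 - 30*m^2 - 18*m - 30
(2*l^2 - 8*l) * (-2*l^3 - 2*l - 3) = -4*l^5 + 16*l^4 - 4*l^3 + 10*l^2 + 24*l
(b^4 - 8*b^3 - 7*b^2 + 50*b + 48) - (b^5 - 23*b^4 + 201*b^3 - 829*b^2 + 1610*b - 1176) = -b^5 + 24*b^4 - 209*b^3 + 822*b^2 - 1560*b + 1224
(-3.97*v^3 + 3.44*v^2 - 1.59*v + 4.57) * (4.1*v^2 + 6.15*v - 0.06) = -16.277*v^5 - 10.3115*v^4 + 14.8752*v^3 + 8.7521*v^2 + 28.2009*v - 0.2742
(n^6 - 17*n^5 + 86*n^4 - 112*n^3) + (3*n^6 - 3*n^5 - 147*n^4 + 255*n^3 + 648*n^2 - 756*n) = 4*n^6 - 20*n^5 - 61*n^4 + 143*n^3 + 648*n^2 - 756*n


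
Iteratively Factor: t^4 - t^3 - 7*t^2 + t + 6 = (t - 3)*(t^3 + 2*t^2 - t - 2) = (t - 3)*(t + 1)*(t^2 + t - 2) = (t - 3)*(t - 1)*(t + 1)*(t + 2)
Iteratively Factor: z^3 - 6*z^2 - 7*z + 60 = (z - 5)*(z^2 - z - 12) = (z - 5)*(z + 3)*(z - 4)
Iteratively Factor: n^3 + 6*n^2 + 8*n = (n + 2)*(n^2 + 4*n) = n*(n + 2)*(n + 4)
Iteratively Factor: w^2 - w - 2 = (w - 2)*(w + 1)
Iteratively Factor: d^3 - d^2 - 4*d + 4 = (d + 2)*(d^2 - 3*d + 2) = (d - 1)*(d + 2)*(d - 2)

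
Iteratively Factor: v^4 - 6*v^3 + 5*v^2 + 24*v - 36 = (v - 3)*(v^3 - 3*v^2 - 4*v + 12) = (v - 3)*(v + 2)*(v^2 - 5*v + 6) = (v - 3)*(v - 2)*(v + 2)*(v - 3)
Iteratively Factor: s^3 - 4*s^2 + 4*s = (s - 2)*(s^2 - 2*s) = (s - 2)^2*(s)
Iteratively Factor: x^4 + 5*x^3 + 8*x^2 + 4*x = (x)*(x^3 + 5*x^2 + 8*x + 4) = x*(x + 2)*(x^2 + 3*x + 2) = x*(x + 2)^2*(x + 1)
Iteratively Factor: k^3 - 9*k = (k - 3)*(k^2 + 3*k) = (k - 3)*(k + 3)*(k)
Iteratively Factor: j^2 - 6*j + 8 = (j - 2)*(j - 4)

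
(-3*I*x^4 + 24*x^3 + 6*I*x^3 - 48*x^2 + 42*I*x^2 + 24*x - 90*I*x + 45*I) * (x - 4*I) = -3*I*x^5 + 12*x^4 + 6*I*x^4 - 24*x^3 - 54*I*x^3 + 192*x^2 + 102*I*x^2 - 360*x - 51*I*x + 180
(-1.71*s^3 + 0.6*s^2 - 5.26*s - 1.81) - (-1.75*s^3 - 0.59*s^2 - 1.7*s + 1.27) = 0.04*s^3 + 1.19*s^2 - 3.56*s - 3.08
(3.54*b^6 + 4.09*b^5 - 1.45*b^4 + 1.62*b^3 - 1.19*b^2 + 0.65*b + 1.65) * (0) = 0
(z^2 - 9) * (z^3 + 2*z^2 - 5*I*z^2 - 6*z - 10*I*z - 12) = z^5 + 2*z^4 - 5*I*z^4 - 15*z^3 - 10*I*z^3 - 30*z^2 + 45*I*z^2 + 54*z + 90*I*z + 108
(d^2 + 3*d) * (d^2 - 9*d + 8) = d^4 - 6*d^3 - 19*d^2 + 24*d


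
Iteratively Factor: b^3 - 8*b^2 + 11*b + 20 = (b - 5)*(b^2 - 3*b - 4) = (b - 5)*(b - 4)*(b + 1)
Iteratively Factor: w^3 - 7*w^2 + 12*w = (w - 3)*(w^2 - 4*w) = (w - 4)*(w - 3)*(w)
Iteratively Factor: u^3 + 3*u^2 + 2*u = (u + 2)*(u^2 + u) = u*(u + 2)*(u + 1)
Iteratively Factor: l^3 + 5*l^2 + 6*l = (l + 2)*(l^2 + 3*l) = (l + 2)*(l + 3)*(l)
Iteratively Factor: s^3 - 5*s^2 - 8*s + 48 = (s - 4)*(s^2 - s - 12) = (s - 4)*(s + 3)*(s - 4)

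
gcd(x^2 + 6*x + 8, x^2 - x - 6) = x + 2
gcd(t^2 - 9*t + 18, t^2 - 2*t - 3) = t - 3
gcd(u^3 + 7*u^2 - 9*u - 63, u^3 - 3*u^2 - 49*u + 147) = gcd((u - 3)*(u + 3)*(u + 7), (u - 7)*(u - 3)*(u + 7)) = u^2 + 4*u - 21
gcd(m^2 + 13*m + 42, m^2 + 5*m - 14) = m + 7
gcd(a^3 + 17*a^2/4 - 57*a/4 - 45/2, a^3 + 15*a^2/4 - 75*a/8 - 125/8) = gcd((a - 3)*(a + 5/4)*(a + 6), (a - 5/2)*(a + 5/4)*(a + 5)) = a + 5/4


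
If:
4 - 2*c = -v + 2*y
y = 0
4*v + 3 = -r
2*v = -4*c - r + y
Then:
No Solution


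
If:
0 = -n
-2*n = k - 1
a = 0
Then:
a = 0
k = 1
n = 0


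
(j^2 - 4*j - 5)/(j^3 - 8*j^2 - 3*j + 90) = (j + 1)/(j^2 - 3*j - 18)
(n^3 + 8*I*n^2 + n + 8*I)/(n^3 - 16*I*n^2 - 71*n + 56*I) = (n^2 + 9*I*n - 8)/(n^2 - 15*I*n - 56)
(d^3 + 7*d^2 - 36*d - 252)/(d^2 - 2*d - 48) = (d^2 + d - 42)/(d - 8)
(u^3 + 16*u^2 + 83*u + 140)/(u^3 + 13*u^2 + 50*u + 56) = (u + 5)/(u + 2)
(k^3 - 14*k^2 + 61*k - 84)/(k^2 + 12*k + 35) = (k^3 - 14*k^2 + 61*k - 84)/(k^2 + 12*k + 35)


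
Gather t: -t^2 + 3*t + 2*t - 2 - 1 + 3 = -t^2 + 5*t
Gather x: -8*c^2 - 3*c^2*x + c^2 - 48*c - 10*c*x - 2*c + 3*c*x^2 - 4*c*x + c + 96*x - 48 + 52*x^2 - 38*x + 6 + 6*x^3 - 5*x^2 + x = -7*c^2 - 49*c + 6*x^3 + x^2*(3*c + 47) + x*(-3*c^2 - 14*c + 59) - 42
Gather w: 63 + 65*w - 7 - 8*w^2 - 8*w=-8*w^2 + 57*w + 56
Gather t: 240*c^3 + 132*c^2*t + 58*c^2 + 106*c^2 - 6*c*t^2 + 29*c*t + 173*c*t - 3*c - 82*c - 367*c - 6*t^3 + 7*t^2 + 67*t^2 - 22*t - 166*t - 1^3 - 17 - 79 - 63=240*c^3 + 164*c^2 - 452*c - 6*t^3 + t^2*(74 - 6*c) + t*(132*c^2 + 202*c - 188) - 160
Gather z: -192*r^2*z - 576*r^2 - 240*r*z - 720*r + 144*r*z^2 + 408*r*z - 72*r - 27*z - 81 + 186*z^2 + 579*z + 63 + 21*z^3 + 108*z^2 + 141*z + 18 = -576*r^2 - 792*r + 21*z^3 + z^2*(144*r + 294) + z*(-192*r^2 + 168*r + 693)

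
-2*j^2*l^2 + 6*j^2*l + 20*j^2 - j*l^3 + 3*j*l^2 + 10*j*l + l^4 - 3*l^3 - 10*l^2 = (-2*j + l)*(j + l)*(l - 5)*(l + 2)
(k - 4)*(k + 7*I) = k^2 - 4*k + 7*I*k - 28*I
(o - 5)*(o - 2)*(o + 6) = o^3 - o^2 - 32*o + 60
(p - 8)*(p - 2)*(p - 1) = p^3 - 11*p^2 + 26*p - 16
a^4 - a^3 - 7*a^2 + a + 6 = (a - 3)*(a - 1)*(a + 1)*(a + 2)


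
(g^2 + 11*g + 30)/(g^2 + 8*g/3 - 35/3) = 3*(g + 6)/(3*g - 7)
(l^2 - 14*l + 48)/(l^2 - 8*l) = (l - 6)/l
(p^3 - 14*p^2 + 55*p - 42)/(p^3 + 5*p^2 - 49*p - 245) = (p^2 - 7*p + 6)/(p^2 + 12*p + 35)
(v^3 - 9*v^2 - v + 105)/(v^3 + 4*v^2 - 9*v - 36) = (v^2 - 12*v + 35)/(v^2 + v - 12)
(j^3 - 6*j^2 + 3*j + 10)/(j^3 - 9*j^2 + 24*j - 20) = (j + 1)/(j - 2)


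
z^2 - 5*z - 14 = (z - 7)*(z + 2)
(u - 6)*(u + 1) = u^2 - 5*u - 6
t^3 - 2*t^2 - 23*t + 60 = (t - 4)*(t - 3)*(t + 5)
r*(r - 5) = r^2 - 5*r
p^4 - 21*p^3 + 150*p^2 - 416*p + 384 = (p - 8)^2*(p - 3)*(p - 2)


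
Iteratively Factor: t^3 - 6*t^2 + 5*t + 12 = (t - 4)*(t^2 - 2*t - 3) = (t - 4)*(t - 3)*(t + 1)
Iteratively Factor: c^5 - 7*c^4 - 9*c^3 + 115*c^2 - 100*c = (c + 4)*(c^4 - 11*c^3 + 35*c^2 - 25*c) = c*(c + 4)*(c^3 - 11*c^2 + 35*c - 25) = c*(c - 1)*(c + 4)*(c^2 - 10*c + 25) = c*(c - 5)*(c - 1)*(c + 4)*(c - 5)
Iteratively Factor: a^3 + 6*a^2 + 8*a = (a)*(a^2 + 6*a + 8) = a*(a + 4)*(a + 2)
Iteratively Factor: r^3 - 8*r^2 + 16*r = (r)*(r^2 - 8*r + 16) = r*(r - 4)*(r - 4)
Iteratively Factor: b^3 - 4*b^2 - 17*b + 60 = (b - 5)*(b^2 + b - 12) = (b - 5)*(b + 4)*(b - 3)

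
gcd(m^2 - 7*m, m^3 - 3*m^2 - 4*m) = m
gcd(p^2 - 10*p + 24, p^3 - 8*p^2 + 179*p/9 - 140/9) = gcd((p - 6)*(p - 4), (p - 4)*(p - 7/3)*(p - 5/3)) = p - 4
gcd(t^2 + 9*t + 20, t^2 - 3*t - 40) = t + 5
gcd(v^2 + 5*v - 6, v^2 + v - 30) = v + 6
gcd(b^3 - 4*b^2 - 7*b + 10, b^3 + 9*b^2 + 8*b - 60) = 1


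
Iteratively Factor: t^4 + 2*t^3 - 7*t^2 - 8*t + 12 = (t - 1)*(t^3 + 3*t^2 - 4*t - 12) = (t - 1)*(t + 2)*(t^2 + t - 6) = (t - 2)*(t - 1)*(t + 2)*(t + 3)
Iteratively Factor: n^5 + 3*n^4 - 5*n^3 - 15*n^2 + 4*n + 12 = (n + 1)*(n^4 + 2*n^3 - 7*n^2 - 8*n + 12) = (n + 1)*(n + 3)*(n^3 - n^2 - 4*n + 4) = (n + 1)*(n + 2)*(n + 3)*(n^2 - 3*n + 2) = (n - 2)*(n + 1)*(n + 2)*(n + 3)*(n - 1)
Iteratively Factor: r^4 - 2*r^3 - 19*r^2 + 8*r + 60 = (r - 2)*(r^3 - 19*r - 30) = (r - 2)*(r + 3)*(r^2 - 3*r - 10) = (r - 2)*(r + 2)*(r + 3)*(r - 5)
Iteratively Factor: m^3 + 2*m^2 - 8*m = (m - 2)*(m^2 + 4*m) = m*(m - 2)*(m + 4)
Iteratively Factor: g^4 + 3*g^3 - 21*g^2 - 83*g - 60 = (g - 5)*(g^3 + 8*g^2 + 19*g + 12) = (g - 5)*(g + 1)*(g^2 + 7*g + 12) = (g - 5)*(g + 1)*(g + 4)*(g + 3)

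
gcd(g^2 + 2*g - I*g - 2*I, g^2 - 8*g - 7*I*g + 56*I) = 1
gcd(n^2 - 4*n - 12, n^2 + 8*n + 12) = n + 2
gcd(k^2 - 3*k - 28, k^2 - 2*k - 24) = k + 4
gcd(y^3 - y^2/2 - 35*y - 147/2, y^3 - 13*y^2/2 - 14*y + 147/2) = y^2 - 7*y/2 - 49/2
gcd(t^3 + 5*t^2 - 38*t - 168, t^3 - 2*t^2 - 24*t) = t^2 - 2*t - 24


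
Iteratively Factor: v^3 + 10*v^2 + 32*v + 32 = (v + 4)*(v^2 + 6*v + 8) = (v + 4)^2*(v + 2)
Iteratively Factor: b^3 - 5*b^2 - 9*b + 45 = (b + 3)*(b^2 - 8*b + 15) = (b - 3)*(b + 3)*(b - 5)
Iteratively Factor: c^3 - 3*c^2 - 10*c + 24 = (c - 4)*(c^2 + c - 6) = (c - 4)*(c + 3)*(c - 2)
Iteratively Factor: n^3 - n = (n - 1)*(n^2 + n) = (n - 1)*(n + 1)*(n)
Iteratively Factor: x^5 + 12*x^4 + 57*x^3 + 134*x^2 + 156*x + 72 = (x + 3)*(x^4 + 9*x^3 + 30*x^2 + 44*x + 24) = (x + 2)*(x + 3)*(x^3 + 7*x^2 + 16*x + 12) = (x + 2)*(x + 3)^2*(x^2 + 4*x + 4) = (x + 2)^2*(x + 3)^2*(x + 2)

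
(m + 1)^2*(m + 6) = m^3 + 8*m^2 + 13*m + 6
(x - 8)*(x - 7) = x^2 - 15*x + 56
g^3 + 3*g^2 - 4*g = g*(g - 1)*(g + 4)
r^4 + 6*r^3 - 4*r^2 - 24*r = r*(r - 2)*(r + 2)*(r + 6)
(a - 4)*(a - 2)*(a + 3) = a^3 - 3*a^2 - 10*a + 24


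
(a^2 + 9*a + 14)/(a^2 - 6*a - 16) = (a + 7)/(a - 8)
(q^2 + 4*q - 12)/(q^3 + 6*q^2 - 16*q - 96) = (q - 2)/(q^2 - 16)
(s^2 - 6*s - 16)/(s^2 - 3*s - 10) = (s - 8)/(s - 5)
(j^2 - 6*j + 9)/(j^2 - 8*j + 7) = (j^2 - 6*j + 9)/(j^2 - 8*j + 7)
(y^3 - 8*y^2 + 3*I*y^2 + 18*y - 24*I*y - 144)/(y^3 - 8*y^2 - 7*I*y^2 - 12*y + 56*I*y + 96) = (y + 6*I)/(y - 4*I)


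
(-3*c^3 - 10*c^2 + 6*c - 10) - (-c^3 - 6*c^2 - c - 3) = -2*c^3 - 4*c^2 + 7*c - 7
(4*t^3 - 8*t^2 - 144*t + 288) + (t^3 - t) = 5*t^3 - 8*t^2 - 145*t + 288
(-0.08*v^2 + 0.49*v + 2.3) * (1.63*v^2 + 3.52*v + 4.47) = -0.1304*v^4 + 0.5171*v^3 + 5.1162*v^2 + 10.2863*v + 10.281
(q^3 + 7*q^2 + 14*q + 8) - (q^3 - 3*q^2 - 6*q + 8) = 10*q^2 + 20*q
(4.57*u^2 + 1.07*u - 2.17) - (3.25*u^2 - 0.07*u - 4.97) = 1.32*u^2 + 1.14*u + 2.8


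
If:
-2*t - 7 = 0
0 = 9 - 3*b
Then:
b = 3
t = -7/2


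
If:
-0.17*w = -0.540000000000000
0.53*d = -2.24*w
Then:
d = -13.43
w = 3.18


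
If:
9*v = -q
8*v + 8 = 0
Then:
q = 9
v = -1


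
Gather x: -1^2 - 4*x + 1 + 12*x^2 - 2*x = 12*x^2 - 6*x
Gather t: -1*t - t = -2*t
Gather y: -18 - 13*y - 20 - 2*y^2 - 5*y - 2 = -2*y^2 - 18*y - 40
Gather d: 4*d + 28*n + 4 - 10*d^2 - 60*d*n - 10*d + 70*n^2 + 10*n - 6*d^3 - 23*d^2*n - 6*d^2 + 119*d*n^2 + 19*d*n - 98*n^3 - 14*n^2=-6*d^3 + d^2*(-23*n - 16) + d*(119*n^2 - 41*n - 6) - 98*n^3 + 56*n^2 + 38*n + 4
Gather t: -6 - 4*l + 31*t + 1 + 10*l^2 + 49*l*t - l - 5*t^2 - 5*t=10*l^2 - 5*l - 5*t^2 + t*(49*l + 26) - 5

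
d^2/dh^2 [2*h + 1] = 0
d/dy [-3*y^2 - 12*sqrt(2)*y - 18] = -6*y - 12*sqrt(2)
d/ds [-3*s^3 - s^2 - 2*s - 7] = -9*s^2 - 2*s - 2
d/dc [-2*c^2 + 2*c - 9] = 2 - 4*c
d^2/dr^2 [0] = 0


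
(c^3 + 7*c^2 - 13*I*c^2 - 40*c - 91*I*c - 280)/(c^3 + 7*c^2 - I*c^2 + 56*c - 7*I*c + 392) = (c - 5*I)/(c + 7*I)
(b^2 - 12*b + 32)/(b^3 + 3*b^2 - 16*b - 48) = (b - 8)/(b^2 + 7*b + 12)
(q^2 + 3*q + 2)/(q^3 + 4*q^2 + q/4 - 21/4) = 4*(q^2 + 3*q + 2)/(4*q^3 + 16*q^2 + q - 21)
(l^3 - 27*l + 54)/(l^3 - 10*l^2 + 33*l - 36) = (l + 6)/(l - 4)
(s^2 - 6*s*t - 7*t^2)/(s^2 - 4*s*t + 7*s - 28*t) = (s^2 - 6*s*t - 7*t^2)/(s^2 - 4*s*t + 7*s - 28*t)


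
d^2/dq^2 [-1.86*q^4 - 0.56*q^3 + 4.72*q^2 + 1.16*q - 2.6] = -22.32*q^2 - 3.36*q + 9.44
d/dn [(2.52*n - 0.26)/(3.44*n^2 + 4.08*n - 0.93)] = (-8.6688*n^2 + 1.7888*n - 1.2828)/(11.8336*n^4 + 28.0704*n^3 + 10.248*n^2 - 7.5888*n + 0.8649)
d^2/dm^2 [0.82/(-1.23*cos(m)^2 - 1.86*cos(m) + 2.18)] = (4.962312*(1 - cos(m)^2)^2 + 5.627988*cos(m)^3 + 14.11302*cos(m)^2 - 7.93104*cos(m) - 15.033552)/(1.23*cos(m)^2 + 1.86*cos(m) - 2.18)^3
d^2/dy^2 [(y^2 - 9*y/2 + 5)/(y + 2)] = 36/(y^3 + 6*y^2 + 12*y + 8)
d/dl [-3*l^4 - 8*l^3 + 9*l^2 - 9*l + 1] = -12*l^3 - 24*l^2 + 18*l - 9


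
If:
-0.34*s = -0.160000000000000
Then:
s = 0.47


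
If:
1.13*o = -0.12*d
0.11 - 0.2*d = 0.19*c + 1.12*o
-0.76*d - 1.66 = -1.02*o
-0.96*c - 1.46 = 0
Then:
No Solution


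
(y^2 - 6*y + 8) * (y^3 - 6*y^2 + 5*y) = y^5 - 12*y^4 + 49*y^3 - 78*y^2 + 40*y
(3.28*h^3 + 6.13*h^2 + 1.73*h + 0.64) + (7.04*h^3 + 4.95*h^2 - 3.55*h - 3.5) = 10.32*h^3 + 11.08*h^2 - 1.82*h - 2.86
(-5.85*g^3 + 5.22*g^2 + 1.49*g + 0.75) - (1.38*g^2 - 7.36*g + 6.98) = -5.85*g^3 + 3.84*g^2 + 8.85*g - 6.23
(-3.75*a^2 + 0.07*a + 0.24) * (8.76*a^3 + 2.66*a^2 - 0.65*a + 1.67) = -32.85*a^5 - 9.3618*a^4 + 4.7261*a^3 - 5.6696*a^2 - 0.0391*a + 0.4008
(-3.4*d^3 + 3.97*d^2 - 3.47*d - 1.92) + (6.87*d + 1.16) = -3.4*d^3 + 3.97*d^2 + 3.4*d - 0.76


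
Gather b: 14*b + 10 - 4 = 14*b + 6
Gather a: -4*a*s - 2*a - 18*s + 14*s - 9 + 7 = a*(-4*s - 2) - 4*s - 2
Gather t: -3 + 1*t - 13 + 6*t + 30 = 7*t + 14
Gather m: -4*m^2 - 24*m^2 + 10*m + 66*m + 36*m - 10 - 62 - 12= -28*m^2 + 112*m - 84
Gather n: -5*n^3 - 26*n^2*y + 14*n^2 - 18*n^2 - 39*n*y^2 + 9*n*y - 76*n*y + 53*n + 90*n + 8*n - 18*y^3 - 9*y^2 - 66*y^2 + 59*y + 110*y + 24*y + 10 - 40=-5*n^3 + n^2*(-26*y - 4) + n*(-39*y^2 - 67*y + 151) - 18*y^3 - 75*y^2 + 193*y - 30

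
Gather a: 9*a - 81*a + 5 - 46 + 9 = -72*a - 32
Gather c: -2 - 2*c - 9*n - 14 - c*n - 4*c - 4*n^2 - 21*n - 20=c*(-n - 6) - 4*n^2 - 30*n - 36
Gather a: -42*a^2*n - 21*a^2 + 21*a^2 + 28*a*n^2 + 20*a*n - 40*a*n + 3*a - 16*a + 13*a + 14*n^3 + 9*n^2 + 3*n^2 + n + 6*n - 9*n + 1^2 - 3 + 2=-42*a^2*n + a*(28*n^2 - 20*n) + 14*n^3 + 12*n^2 - 2*n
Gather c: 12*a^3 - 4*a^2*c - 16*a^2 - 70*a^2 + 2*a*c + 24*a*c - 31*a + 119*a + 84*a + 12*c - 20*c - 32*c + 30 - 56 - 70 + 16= 12*a^3 - 86*a^2 + 172*a + c*(-4*a^2 + 26*a - 40) - 80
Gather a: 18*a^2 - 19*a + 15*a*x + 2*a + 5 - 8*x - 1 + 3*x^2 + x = 18*a^2 + a*(15*x - 17) + 3*x^2 - 7*x + 4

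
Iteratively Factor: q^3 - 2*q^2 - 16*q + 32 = (q - 4)*(q^2 + 2*q - 8) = (q - 4)*(q + 4)*(q - 2)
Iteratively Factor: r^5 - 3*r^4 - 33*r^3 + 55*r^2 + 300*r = (r + 3)*(r^4 - 6*r^3 - 15*r^2 + 100*r) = (r - 5)*(r + 3)*(r^3 - r^2 - 20*r) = (r - 5)^2*(r + 3)*(r^2 + 4*r) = (r - 5)^2*(r + 3)*(r + 4)*(r)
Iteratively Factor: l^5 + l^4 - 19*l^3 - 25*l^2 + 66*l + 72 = (l - 4)*(l^4 + 5*l^3 + l^2 - 21*l - 18) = (l - 4)*(l - 2)*(l^3 + 7*l^2 + 15*l + 9) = (l - 4)*(l - 2)*(l + 3)*(l^2 + 4*l + 3) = (l - 4)*(l - 2)*(l + 1)*(l + 3)*(l + 3)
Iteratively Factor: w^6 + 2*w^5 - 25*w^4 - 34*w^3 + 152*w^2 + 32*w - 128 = (w + 4)*(w^5 - 2*w^4 - 17*w^3 + 34*w^2 + 16*w - 32) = (w + 4)^2*(w^4 - 6*w^3 + 7*w^2 + 6*w - 8) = (w - 2)*(w + 4)^2*(w^3 - 4*w^2 - w + 4) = (w - 2)*(w + 1)*(w + 4)^2*(w^2 - 5*w + 4) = (w - 4)*(w - 2)*(w + 1)*(w + 4)^2*(w - 1)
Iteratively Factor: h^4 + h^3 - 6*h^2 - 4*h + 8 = (h - 1)*(h^3 + 2*h^2 - 4*h - 8) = (h - 1)*(h + 2)*(h^2 - 4) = (h - 1)*(h + 2)^2*(h - 2)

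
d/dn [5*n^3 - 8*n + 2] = 15*n^2 - 8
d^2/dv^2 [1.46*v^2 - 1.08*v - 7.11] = 2.92000000000000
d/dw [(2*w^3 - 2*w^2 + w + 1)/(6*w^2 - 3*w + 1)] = 2*(6*w^4 - 6*w^3 + 3*w^2 - 8*w + 2)/(36*w^4 - 36*w^3 + 21*w^2 - 6*w + 1)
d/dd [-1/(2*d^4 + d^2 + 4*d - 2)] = 2*(4*d^3 + d + 2)/(2*d^4 + d^2 + 4*d - 2)^2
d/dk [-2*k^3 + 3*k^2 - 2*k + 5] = -6*k^2 + 6*k - 2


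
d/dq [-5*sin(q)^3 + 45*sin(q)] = 15*(cos(q)^2 + 2)*cos(q)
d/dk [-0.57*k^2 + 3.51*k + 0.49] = 3.51 - 1.14*k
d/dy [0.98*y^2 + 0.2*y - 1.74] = 1.96*y + 0.2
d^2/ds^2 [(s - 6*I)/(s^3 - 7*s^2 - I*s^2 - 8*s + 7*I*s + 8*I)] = 2*((s - 6*I)*(-3*s^2 + 14*s + 2*I*s + 8 - 7*I)^2 + (-3*s^2 + 14*s + 2*I*s + (s - 6*I)*(-3*s + 7 + I) + 8 - 7*I)*(s^3 - 7*s^2 - I*s^2 - 8*s + 7*I*s + 8*I))/(s^3 - 7*s^2 - I*s^2 - 8*s + 7*I*s + 8*I)^3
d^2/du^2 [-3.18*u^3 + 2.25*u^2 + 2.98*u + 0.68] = 4.5 - 19.08*u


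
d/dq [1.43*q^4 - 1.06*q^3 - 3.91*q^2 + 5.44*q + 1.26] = 5.72*q^3 - 3.18*q^2 - 7.82*q + 5.44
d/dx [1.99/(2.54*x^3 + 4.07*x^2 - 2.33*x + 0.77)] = (-15.1638*x^2 - 16.1986*x + 4.6367)/(2.54*x^3 + 4.07*x^2 - 2.33*x + 0.77)^2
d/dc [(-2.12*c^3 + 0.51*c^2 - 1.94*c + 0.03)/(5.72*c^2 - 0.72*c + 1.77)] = (-12.1264*c^4 + 3.0528*c^3 - 0.5276*c^2 + 1.4622*c - 3.4122)/(32.7184*c^4 - 8.2368*c^3 + 20.7672*c^2 - 2.5488*c + 3.1329)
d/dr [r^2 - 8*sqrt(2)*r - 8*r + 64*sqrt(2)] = 2*r - 8*sqrt(2) - 8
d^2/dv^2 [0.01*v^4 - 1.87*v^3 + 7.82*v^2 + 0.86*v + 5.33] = 0.12*v^2 - 11.22*v + 15.64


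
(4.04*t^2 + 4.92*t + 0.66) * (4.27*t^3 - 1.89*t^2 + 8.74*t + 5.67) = 17.2508*t^5 + 13.3728*t^4 + 28.829*t^3 + 64.6602*t^2 + 33.6648*t + 3.7422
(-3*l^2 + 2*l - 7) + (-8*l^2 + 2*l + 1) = -11*l^2 + 4*l - 6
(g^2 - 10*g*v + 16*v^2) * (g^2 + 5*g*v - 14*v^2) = g^4 - 5*g^3*v - 48*g^2*v^2 + 220*g*v^3 - 224*v^4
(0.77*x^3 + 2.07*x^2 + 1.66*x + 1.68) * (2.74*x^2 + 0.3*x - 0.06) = 2.1098*x^5 + 5.9028*x^4 + 5.1232*x^3 + 4.977*x^2 + 0.4044*x - 0.1008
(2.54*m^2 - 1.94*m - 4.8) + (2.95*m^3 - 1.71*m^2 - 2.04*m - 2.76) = 2.95*m^3 + 0.83*m^2 - 3.98*m - 7.56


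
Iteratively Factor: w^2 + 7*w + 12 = (w + 3)*(w + 4)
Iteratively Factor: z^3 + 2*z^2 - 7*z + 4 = (z + 4)*(z^2 - 2*z + 1) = (z - 1)*(z + 4)*(z - 1)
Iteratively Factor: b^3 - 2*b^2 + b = (b - 1)*(b^2 - b) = b*(b - 1)*(b - 1)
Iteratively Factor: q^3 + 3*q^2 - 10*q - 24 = (q - 3)*(q^2 + 6*q + 8) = (q - 3)*(q + 4)*(q + 2)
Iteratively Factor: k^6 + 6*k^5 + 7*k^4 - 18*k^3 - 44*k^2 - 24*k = (k)*(k^5 + 6*k^4 + 7*k^3 - 18*k^2 - 44*k - 24) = k*(k + 3)*(k^4 + 3*k^3 - 2*k^2 - 12*k - 8) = k*(k + 2)*(k + 3)*(k^3 + k^2 - 4*k - 4) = k*(k + 2)^2*(k + 3)*(k^2 - k - 2) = k*(k + 1)*(k + 2)^2*(k + 3)*(k - 2)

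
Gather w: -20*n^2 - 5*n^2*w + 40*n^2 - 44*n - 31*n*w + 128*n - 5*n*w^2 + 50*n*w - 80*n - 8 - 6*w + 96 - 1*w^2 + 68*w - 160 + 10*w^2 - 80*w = 20*n^2 + 4*n + w^2*(9 - 5*n) + w*(-5*n^2 + 19*n - 18) - 72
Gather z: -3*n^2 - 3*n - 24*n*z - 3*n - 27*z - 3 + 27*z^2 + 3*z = -3*n^2 - 6*n + 27*z^2 + z*(-24*n - 24) - 3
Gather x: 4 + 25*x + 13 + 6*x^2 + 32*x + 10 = 6*x^2 + 57*x + 27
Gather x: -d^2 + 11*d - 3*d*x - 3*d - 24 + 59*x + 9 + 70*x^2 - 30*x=-d^2 + 8*d + 70*x^2 + x*(29 - 3*d) - 15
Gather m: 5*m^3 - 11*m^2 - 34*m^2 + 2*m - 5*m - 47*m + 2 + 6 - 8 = 5*m^3 - 45*m^2 - 50*m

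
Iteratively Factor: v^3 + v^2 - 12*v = (v)*(v^2 + v - 12) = v*(v + 4)*(v - 3)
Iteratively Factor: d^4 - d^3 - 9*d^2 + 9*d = (d - 1)*(d^3 - 9*d) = (d - 3)*(d - 1)*(d^2 + 3*d) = d*(d - 3)*(d - 1)*(d + 3)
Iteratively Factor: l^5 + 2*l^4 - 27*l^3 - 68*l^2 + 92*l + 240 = (l + 2)*(l^4 - 27*l^2 - 14*l + 120) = (l + 2)*(l + 3)*(l^3 - 3*l^2 - 18*l + 40) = (l + 2)*(l + 3)*(l + 4)*(l^2 - 7*l + 10) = (l - 2)*(l + 2)*(l + 3)*(l + 4)*(l - 5)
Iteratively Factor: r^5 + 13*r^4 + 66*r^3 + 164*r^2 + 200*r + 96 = (r + 4)*(r^4 + 9*r^3 + 30*r^2 + 44*r + 24) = (r + 2)*(r + 4)*(r^3 + 7*r^2 + 16*r + 12) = (r + 2)*(r + 3)*(r + 4)*(r^2 + 4*r + 4) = (r + 2)^2*(r + 3)*(r + 4)*(r + 2)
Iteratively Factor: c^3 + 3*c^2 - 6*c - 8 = (c + 1)*(c^2 + 2*c - 8) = (c + 1)*(c + 4)*(c - 2)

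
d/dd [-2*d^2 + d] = 1 - 4*d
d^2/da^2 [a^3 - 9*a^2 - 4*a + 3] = 6*a - 18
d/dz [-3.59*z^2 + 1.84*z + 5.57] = 1.84 - 7.18*z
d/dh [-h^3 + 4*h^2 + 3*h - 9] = -3*h^2 + 8*h + 3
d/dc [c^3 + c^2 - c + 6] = 3*c^2 + 2*c - 1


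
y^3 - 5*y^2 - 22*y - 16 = (y - 8)*(y + 1)*(y + 2)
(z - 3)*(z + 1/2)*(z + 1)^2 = z^4 - z^3/2 - 11*z^2/2 - 11*z/2 - 3/2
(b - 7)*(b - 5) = b^2 - 12*b + 35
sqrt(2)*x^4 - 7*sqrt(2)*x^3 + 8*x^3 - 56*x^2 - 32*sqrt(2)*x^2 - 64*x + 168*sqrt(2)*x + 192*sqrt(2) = (x - 8)*(x - 2*sqrt(2))*(x + 6*sqrt(2))*(sqrt(2)*x + sqrt(2))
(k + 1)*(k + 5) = k^2 + 6*k + 5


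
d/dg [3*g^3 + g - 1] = 9*g^2 + 1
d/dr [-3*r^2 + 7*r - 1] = 7 - 6*r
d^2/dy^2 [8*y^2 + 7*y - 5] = 16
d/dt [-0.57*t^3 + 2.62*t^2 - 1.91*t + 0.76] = -1.71*t^2 + 5.24*t - 1.91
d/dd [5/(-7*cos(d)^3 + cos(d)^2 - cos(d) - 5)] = 5*(-21*cos(d)^2 + 2*cos(d) - 1)*sin(d)/(7*cos(d)^3 - cos(d)^2 + cos(d) + 5)^2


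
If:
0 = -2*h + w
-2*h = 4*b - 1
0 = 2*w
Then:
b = 1/4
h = 0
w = 0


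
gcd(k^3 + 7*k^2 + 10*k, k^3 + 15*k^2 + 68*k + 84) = k + 2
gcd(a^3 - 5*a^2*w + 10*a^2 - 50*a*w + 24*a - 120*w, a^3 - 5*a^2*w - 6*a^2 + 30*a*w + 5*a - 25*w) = -a + 5*w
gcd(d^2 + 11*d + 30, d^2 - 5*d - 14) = 1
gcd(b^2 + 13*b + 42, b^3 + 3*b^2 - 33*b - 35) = b + 7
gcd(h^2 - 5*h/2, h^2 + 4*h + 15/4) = 1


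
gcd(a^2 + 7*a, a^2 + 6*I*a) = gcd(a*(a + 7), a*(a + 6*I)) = a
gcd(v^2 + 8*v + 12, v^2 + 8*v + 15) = 1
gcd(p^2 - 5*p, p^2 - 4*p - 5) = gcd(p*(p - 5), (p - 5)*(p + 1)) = p - 5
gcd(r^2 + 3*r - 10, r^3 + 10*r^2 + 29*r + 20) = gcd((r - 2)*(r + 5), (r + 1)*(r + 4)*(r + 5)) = r + 5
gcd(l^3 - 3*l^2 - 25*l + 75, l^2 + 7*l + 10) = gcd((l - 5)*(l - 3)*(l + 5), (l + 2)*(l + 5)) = l + 5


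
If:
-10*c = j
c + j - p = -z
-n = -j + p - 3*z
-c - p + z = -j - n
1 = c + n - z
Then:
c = 2/3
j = -20/3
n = 4/3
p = -5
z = 1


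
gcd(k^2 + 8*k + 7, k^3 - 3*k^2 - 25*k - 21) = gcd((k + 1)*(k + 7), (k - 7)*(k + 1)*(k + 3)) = k + 1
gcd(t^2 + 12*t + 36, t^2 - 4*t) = 1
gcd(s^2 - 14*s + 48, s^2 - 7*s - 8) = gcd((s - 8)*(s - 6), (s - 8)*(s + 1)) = s - 8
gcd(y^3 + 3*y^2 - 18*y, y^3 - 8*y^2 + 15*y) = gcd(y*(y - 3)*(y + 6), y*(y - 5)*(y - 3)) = y^2 - 3*y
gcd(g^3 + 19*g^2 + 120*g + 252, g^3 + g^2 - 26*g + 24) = g + 6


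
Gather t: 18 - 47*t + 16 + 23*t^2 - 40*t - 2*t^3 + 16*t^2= -2*t^3 + 39*t^2 - 87*t + 34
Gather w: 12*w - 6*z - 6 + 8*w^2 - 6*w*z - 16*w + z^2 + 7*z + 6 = 8*w^2 + w*(-6*z - 4) + z^2 + z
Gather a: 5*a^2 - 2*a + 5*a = 5*a^2 + 3*a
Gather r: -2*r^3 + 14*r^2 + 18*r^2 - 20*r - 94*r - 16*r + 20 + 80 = -2*r^3 + 32*r^2 - 130*r + 100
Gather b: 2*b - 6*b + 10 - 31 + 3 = -4*b - 18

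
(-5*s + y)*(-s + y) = 5*s^2 - 6*s*y + y^2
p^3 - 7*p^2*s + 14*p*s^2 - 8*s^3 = (p - 4*s)*(p - 2*s)*(p - s)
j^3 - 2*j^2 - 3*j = j*(j - 3)*(j + 1)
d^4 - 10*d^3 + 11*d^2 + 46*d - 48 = (d - 8)*(d - 3)*(d - 1)*(d + 2)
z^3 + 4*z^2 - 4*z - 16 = (z - 2)*(z + 2)*(z + 4)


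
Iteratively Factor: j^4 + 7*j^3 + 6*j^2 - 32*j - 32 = (j + 4)*(j^3 + 3*j^2 - 6*j - 8) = (j + 1)*(j + 4)*(j^2 + 2*j - 8) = (j + 1)*(j + 4)^2*(j - 2)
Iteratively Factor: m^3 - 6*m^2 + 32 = (m - 4)*(m^2 - 2*m - 8) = (m - 4)*(m + 2)*(m - 4)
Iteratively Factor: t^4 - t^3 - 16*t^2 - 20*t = (t + 2)*(t^3 - 3*t^2 - 10*t) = (t + 2)^2*(t^2 - 5*t) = t*(t + 2)^2*(t - 5)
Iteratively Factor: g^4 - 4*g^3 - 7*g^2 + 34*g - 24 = (g - 1)*(g^3 - 3*g^2 - 10*g + 24) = (g - 1)*(g + 3)*(g^2 - 6*g + 8) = (g - 4)*(g - 1)*(g + 3)*(g - 2)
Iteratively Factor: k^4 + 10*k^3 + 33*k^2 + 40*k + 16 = (k + 4)*(k^3 + 6*k^2 + 9*k + 4) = (k + 1)*(k + 4)*(k^2 + 5*k + 4) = (k + 1)^2*(k + 4)*(k + 4)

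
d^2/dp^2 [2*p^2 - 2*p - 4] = 4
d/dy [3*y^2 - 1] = 6*y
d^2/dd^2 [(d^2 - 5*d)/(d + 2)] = 28/(d^3 + 6*d^2 + 12*d + 8)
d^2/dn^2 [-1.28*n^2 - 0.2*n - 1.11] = -2.56000000000000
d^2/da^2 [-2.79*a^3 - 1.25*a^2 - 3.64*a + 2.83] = -16.74*a - 2.5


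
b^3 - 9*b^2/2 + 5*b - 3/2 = (b - 3)*(b - 1)*(b - 1/2)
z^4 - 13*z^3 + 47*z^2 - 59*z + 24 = (z - 8)*(z - 3)*(z - 1)^2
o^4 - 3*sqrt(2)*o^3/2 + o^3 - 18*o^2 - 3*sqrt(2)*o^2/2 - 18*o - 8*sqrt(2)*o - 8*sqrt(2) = (o + 1)*(o - 4*sqrt(2))*(o + sqrt(2)/2)*(o + 2*sqrt(2))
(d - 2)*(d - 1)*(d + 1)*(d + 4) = d^4 + 2*d^3 - 9*d^2 - 2*d + 8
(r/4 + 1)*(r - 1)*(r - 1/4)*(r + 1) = r^4/4 + 15*r^3/16 - r^2/2 - 15*r/16 + 1/4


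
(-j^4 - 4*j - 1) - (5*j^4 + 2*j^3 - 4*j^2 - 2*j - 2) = -6*j^4 - 2*j^3 + 4*j^2 - 2*j + 1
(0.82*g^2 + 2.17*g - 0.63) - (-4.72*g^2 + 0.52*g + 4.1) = 5.54*g^2 + 1.65*g - 4.73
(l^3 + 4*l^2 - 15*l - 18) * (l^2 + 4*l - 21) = l^5 + 8*l^4 - 20*l^3 - 162*l^2 + 243*l + 378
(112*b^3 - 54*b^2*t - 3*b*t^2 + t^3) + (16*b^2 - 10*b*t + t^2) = 112*b^3 - 54*b^2*t + 16*b^2 - 3*b*t^2 - 10*b*t + t^3 + t^2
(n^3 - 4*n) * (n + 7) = n^4 + 7*n^3 - 4*n^2 - 28*n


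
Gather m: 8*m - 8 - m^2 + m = -m^2 + 9*m - 8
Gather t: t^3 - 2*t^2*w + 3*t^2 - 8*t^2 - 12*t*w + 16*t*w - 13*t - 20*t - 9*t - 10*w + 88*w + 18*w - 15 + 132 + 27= t^3 + t^2*(-2*w - 5) + t*(4*w - 42) + 96*w + 144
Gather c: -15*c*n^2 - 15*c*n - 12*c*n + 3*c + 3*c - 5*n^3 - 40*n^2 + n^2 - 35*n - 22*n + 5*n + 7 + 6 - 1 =c*(-15*n^2 - 27*n + 6) - 5*n^3 - 39*n^2 - 52*n + 12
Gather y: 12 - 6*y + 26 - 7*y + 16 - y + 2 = 56 - 14*y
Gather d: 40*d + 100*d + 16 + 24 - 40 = 140*d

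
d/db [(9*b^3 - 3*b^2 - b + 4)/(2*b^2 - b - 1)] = (18*b^4 - 18*b^3 - 22*b^2 - 10*b + 5)/(4*b^4 - 4*b^3 - 3*b^2 + 2*b + 1)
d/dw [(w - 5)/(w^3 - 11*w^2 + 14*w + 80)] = 2*(3 - w)/(w^4 - 12*w^3 + 4*w^2 + 192*w + 256)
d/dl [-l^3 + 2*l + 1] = 2 - 3*l^2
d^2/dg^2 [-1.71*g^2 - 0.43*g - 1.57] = -3.42000000000000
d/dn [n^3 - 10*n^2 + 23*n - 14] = 3*n^2 - 20*n + 23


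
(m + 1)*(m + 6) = m^2 + 7*m + 6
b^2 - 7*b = b*(b - 7)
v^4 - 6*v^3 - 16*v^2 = v^2*(v - 8)*(v + 2)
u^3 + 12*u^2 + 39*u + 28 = (u + 1)*(u + 4)*(u + 7)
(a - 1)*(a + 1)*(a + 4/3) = a^3 + 4*a^2/3 - a - 4/3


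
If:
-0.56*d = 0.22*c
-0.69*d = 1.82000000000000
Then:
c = 6.71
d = -2.64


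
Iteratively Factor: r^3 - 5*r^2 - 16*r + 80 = (r + 4)*(r^2 - 9*r + 20) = (r - 5)*(r + 4)*(r - 4)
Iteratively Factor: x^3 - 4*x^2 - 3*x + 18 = (x - 3)*(x^2 - x - 6) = (x - 3)*(x + 2)*(x - 3)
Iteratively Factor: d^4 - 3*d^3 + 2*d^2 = (d - 2)*(d^3 - d^2) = d*(d - 2)*(d^2 - d) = d^2*(d - 2)*(d - 1)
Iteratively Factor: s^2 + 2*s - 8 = (s - 2)*(s + 4)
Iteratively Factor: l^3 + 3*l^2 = (l + 3)*(l^2) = l*(l + 3)*(l)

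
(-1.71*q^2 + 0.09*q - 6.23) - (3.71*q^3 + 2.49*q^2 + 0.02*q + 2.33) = -3.71*q^3 - 4.2*q^2 + 0.07*q - 8.56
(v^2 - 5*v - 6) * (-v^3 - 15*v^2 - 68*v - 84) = -v^5 - 10*v^4 + 13*v^3 + 346*v^2 + 828*v + 504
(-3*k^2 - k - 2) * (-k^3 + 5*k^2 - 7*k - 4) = 3*k^5 - 14*k^4 + 18*k^3 + 9*k^2 + 18*k + 8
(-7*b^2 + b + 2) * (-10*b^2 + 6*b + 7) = 70*b^4 - 52*b^3 - 63*b^2 + 19*b + 14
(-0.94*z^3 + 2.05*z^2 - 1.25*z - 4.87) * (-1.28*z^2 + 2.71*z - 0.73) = 1.2032*z^5 - 5.1714*z^4 + 7.8417*z^3 + 1.3496*z^2 - 12.2852*z + 3.5551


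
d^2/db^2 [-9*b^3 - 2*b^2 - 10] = -54*b - 4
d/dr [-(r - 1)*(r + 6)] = -2*r - 5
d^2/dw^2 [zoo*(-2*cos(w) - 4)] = zoo*cos(w)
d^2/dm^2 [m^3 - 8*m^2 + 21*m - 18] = 6*m - 16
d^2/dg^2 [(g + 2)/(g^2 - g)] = 2*(g^3 + 6*g^2 - 6*g + 2)/(g^3*(g^3 - 3*g^2 + 3*g - 1))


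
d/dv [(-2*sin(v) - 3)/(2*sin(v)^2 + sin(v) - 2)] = (4*sin(v)^2 + 12*sin(v) + 7)*cos(v)/(sin(v) - cos(2*v) - 1)^2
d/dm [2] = 0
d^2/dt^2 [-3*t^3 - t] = -18*t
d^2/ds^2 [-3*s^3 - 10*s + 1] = -18*s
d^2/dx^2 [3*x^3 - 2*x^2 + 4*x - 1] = 18*x - 4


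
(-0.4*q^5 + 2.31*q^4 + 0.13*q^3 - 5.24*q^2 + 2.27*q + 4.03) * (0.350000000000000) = -0.14*q^5 + 0.8085*q^4 + 0.0455*q^3 - 1.834*q^2 + 0.7945*q + 1.4105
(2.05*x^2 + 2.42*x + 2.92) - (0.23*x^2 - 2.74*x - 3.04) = 1.82*x^2 + 5.16*x + 5.96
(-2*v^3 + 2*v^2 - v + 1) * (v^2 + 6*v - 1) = -2*v^5 - 10*v^4 + 13*v^3 - 7*v^2 + 7*v - 1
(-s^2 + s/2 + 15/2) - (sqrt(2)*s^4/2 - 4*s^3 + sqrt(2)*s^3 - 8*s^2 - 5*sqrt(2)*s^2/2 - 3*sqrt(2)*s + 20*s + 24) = -sqrt(2)*s^4/2 - sqrt(2)*s^3 + 4*s^3 + 5*sqrt(2)*s^2/2 + 7*s^2 - 39*s/2 + 3*sqrt(2)*s - 33/2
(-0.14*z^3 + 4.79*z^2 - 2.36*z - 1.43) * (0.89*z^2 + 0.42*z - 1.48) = -0.1246*z^5 + 4.2043*z^4 + 0.1186*z^3 - 9.3531*z^2 + 2.8922*z + 2.1164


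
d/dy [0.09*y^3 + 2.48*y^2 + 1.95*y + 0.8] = 0.27*y^2 + 4.96*y + 1.95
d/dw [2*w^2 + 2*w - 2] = 4*w + 2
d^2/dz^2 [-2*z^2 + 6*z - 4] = -4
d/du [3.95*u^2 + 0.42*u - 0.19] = 7.9*u + 0.42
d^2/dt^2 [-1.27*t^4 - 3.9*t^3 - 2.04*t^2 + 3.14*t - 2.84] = -15.24*t^2 - 23.4*t - 4.08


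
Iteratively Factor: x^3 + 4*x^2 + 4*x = (x)*(x^2 + 4*x + 4) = x*(x + 2)*(x + 2)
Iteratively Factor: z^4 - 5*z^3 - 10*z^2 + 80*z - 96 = (z - 3)*(z^3 - 2*z^2 - 16*z + 32) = (z - 3)*(z - 2)*(z^2 - 16) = (z - 3)*(z - 2)*(z + 4)*(z - 4)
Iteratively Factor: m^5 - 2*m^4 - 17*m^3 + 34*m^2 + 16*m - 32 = (m - 2)*(m^4 - 17*m^2 + 16) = (m - 2)*(m + 4)*(m^3 - 4*m^2 - m + 4) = (m - 2)*(m + 1)*(m + 4)*(m^2 - 5*m + 4) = (m - 4)*(m - 2)*(m + 1)*(m + 4)*(m - 1)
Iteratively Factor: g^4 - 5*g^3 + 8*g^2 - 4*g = (g - 2)*(g^3 - 3*g^2 + 2*g) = (g - 2)*(g - 1)*(g^2 - 2*g) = (g - 2)^2*(g - 1)*(g)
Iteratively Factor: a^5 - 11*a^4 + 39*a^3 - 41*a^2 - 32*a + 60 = (a - 5)*(a^4 - 6*a^3 + 9*a^2 + 4*a - 12) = (a - 5)*(a - 2)*(a^3 - 4*a^2 + a + 6) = (a - 5)*(a - 2)^2*(a^2 - 2*a - 3) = (a - 5)*(a - 2)^2*(a + 1)*(a - 3)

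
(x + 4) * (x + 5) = x^2 + 9*x + 20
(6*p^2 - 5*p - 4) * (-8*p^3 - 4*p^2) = -48*p^5 + 16*p^4 + 52*p^3 + 16*p^2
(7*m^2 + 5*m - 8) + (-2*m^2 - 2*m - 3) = 5*m^2 + 3*m - 11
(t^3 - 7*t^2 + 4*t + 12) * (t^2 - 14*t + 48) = t^5 - 21*t^4 + 150*t^3 - 380*t^2 + 24*t + 576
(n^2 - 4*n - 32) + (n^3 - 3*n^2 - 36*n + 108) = n^3 - 2*n^2 - 40*n + 76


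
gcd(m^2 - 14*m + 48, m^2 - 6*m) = m - 6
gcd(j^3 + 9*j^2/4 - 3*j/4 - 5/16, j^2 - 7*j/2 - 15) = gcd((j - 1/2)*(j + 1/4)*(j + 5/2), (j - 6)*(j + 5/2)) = j + 5/2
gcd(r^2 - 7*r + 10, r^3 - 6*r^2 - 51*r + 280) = r - 5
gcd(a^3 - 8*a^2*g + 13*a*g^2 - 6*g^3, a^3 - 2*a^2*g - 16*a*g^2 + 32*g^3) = 1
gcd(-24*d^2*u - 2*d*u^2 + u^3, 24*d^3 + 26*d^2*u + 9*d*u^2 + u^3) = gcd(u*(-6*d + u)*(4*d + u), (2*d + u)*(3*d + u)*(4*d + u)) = 4*d + u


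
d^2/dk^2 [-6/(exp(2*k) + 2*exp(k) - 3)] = 12*(-4*(exp(k) + 1)^2*exp(k) + (2*exp(k) + 1)*(exp(2*k) + 2*exp(k) - 3))*exp(k)/(exp(2*k) + 2*exp(k) - 3)^3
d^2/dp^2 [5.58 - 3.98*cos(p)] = 3.98*cos(p)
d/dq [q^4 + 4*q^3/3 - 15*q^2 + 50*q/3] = 4*q^3 + 4*q^2 - 30*q + 50/3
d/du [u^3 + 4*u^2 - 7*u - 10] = 3*u^2 + 8*u - 7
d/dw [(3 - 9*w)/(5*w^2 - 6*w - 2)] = 3*(15*w^2 - 10*w + 12)/(25*w^4 - 60*w^3 + 16*w^2 + 24*w + 4)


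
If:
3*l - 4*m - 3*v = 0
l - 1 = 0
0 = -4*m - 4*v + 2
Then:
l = 1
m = 3/2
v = -1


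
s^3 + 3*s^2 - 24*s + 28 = (s - 2)^2*(s + 7)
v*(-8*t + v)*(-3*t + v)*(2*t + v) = 48*t^3*v + 2*t^2*v^2 - 9*t*v^3 + v^4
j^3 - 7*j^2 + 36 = (j - 6)*(j - 3)*(j + 2)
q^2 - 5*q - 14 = (q - 7)*(q + 2)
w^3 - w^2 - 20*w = w*(w - 5)*(w + 4)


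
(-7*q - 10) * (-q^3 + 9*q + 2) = 7*q^4 + 10*q^3 - 63*q^2 - 104*q - 20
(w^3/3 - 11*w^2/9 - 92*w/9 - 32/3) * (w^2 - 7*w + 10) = w^5/3 - 32*w^4/9 + 5*w^3/3 + 146*w^2/3 - 248*w/9 - 320/3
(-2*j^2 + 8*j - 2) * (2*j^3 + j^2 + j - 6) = -4*j^5 + 14*j^4 + 2*j^3 + 18*j^2 - 50*j + 12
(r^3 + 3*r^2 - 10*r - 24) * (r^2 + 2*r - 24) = r^5 + 5*r^4 - 28*r^3 - 116*r^2 + 192*r + 576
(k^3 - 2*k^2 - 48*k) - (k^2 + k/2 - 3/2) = k^3 - 3*k^2 - 97*k/2 + 3/2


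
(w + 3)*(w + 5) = w^2 + 8*w + 15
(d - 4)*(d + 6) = d^2 + 2*d - 24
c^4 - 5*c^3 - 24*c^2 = c^2*(c - 8)*(c + 3)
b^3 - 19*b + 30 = (b - 3)*(b - 2)*(b + 5)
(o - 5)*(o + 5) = o^2 - 25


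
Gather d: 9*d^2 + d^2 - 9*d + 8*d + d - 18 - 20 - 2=10*d^2 - 40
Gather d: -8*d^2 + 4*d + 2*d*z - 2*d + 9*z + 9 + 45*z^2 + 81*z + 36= -8*d^2 + d*(2*z + 2) + 45*z^2 + 90*z + 45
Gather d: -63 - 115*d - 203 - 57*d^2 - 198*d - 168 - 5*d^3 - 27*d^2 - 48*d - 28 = -5*d^3 - 84*d^2 - 361*d - 462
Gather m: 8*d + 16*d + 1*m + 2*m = 24*d + 3*m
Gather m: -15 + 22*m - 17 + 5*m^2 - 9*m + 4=5*m^2 + 13*m - 28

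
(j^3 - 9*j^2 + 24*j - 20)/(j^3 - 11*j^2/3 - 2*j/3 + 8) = 3*(j^2 - 7*j + 10)/(3*j^2 - 5*j - 12)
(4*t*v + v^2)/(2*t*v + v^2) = (4*t + v)/(2*t + v)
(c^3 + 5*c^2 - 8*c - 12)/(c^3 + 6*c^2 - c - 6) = (c - 2)/(c - 1)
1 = 1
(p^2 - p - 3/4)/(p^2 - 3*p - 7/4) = (2*p - 3)/(2*p - 7)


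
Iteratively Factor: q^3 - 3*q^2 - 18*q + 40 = (q - 2)*(q^2 - q - 20) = (q - 5)*(q - 2)*(q + 4)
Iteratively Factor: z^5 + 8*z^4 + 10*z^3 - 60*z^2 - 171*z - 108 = (z + 3)*(z^4 + 5*z^3 - 5*z^2 - 45*z - 36) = (z + 3)^2*(z^3 + 2*z^2 - 11*z - 12) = (z + 1)*(z + 3)^2*(z^2 + z - 12) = (z + 1)*(z + 3)^2*(z + 4)*(z - 3)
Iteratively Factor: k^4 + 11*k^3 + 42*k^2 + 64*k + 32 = (k + 4)*(k^3 + 7*k^2 + 14*k + 8) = (k + 2)*(k + 4)*(k^2 + 5*k + 4) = (k + 2)*(k + 4)^2*(k + 1)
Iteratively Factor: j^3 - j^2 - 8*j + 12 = (j - 2)*(j^2 + j - 6) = (j - 2)^2*(j + 3)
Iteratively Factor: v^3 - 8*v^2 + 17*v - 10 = (v - 1)*(v^2 - 7*v + 10) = (v - 5)*(v - 1)*(v - 2)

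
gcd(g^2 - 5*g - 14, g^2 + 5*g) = 1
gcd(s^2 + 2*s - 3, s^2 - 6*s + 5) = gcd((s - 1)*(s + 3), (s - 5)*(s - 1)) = s - 1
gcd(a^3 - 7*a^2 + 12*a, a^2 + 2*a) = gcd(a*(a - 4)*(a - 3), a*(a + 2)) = a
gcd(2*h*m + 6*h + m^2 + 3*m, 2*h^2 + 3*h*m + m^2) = 2*h + m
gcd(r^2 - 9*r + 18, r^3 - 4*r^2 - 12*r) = r - 6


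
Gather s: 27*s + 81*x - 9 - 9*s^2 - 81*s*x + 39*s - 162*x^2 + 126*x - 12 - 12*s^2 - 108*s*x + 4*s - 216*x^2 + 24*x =-21*s^2 + s*(70 - 189*x) - 378*x^2 + 231*x - 21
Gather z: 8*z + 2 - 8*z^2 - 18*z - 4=-8*z^2 - 10*z - 2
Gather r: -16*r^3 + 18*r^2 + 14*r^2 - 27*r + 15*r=-16*r^3 + 32*r^2 - 12*r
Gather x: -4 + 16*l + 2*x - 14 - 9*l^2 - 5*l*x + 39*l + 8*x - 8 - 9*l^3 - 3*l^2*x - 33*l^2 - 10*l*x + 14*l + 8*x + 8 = -9*l^3 - 42*l^2 + 69*l + x*(-3*l^2 - 15*l + 18) - 18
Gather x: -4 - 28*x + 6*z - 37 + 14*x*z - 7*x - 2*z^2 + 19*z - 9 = x*(14*z - 35) - 2*z^2 + 25*z - 50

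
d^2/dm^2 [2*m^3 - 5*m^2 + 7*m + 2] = 12*m - 10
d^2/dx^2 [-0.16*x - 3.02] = 0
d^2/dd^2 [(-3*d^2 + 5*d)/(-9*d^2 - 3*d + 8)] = 36*(-27*d^3 + 36*d^2 - 60*d + 4)/(729*d^6 + 729*d^5 - 1701*d^4 - 1269*d^3 + 1512*d^2 + 576*d - 512)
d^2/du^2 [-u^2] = -2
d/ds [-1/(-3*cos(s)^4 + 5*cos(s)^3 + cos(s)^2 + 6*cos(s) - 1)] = (12*cos(s)^3 - 15*cos(s)^2 - 2*cos(s) - 6)*sin(s)/(-3*cos(s)^4 + 5*cos(s)^3 + cos(s)^2 + 6*cos(s) - 1)^2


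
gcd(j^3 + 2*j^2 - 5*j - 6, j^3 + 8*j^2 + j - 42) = j^2 + j - 6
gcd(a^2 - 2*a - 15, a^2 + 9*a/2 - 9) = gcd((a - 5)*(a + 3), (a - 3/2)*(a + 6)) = 1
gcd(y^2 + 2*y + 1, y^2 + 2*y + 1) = y^2 + 2*y + 1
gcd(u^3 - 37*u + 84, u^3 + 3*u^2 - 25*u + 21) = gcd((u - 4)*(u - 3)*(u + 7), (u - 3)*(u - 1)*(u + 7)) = u^2 + 4*u - 21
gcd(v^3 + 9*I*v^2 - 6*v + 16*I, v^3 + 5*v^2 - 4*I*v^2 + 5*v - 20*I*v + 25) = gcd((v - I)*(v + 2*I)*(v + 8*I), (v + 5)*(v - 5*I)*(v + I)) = 1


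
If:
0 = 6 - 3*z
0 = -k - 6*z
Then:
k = -12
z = 2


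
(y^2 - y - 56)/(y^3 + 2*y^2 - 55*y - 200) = (y + 7)/(y^2 + 10*y + 25)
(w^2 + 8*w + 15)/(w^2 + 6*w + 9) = (w + 5)/(w + 3)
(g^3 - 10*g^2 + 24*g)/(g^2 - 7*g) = (g^2 - 10*g + 24)/(g - 7)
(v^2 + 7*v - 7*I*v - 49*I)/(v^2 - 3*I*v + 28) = (v + 7)/(v + 4*I)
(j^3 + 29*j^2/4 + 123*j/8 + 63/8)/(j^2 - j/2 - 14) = (4*j^2 + 15*j + 9)/(4*(j - 4))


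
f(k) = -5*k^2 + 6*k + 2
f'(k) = 6 - 10*k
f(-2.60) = -47.40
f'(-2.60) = 32.00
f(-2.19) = -35.12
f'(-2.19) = 27.90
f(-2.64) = -48.69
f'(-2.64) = 32.40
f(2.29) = -10.48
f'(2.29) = -16.90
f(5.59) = -120.70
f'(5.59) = -49.90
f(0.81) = 3.58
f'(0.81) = -2.10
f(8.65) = -320.21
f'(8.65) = -80.50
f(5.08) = -96.55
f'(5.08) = -44.80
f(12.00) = -646.00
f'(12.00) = -114.00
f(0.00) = 2.00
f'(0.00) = 6.00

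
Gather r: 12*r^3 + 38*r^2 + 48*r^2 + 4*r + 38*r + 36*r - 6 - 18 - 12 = 12*r^3 + 86*r^2 + 78*r - 36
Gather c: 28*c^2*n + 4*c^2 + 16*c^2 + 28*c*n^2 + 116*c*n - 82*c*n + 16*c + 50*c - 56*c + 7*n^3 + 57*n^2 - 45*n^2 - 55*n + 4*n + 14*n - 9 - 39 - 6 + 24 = c^2*(28*n + 20) + c*(28*n^2 + 34*n + 10) + 7*n^3 + 12*n^2 - 37*n - 30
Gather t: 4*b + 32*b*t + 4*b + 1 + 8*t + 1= 8*b + t*(32*b + 8) + 2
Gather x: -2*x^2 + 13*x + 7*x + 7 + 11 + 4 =-2*x^2 + 20*x + 22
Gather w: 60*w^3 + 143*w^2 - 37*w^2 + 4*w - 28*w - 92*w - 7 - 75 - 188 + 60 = 60*w^3 + 106*w^2 - 116*w - 210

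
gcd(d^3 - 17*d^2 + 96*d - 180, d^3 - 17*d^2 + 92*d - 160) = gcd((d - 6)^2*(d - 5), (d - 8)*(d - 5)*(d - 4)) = d - 5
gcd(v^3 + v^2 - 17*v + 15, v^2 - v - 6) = v - 3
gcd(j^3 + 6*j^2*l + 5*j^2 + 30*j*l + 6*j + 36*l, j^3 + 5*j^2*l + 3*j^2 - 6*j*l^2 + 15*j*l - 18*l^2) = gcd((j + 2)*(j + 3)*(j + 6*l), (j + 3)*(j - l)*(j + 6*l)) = j^2 + 6*j*l + 3*j + 18*l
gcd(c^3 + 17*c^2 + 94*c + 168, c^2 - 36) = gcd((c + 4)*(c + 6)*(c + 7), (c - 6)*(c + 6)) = c + 6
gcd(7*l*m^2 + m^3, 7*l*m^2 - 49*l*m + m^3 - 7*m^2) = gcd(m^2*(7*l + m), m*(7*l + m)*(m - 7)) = 7*l*m + m^2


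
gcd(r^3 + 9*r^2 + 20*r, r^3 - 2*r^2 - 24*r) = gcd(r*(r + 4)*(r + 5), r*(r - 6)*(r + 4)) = r^2 + 4*r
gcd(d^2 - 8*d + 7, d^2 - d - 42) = d - 7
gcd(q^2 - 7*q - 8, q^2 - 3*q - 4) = q + 1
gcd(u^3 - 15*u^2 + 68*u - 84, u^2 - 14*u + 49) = u - 7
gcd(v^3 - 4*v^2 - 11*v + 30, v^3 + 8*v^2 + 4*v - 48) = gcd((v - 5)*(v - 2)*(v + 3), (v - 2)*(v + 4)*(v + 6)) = v - 2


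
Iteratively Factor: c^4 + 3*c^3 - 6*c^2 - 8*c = (c)*(c^3 + 3*c^2 - 6*c - 8) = c*(c - 2)*(c^2 + 5*c + 4) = c*(c - 2)*(c + 4)*(c + 1)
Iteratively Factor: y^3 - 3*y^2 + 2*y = (y - 1)*(y^2 - 2*y) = y*(y - 1)*(y - 2)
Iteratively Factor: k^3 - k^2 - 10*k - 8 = (k + 2)*(k^2 - 3*k - 4) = (k - 4)*(k + 2)*(k + 1)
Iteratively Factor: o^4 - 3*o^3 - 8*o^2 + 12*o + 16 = (o + 1)*(o^3 - 4*o^2 - 4*o + 16) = (o + 1)*(o + 2)*(o^2 - 6*o + 8) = (o - 2)*(o + 1)*(o + 2)*(o - 4)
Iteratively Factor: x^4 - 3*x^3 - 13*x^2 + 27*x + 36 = (x + 3)*(x^3 - 6*x^2 + 5*x + 12) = (x - 3)*(x + 3)*(x^2 - 3*x - 4) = (x - 3)*(x + 1)*(x + 3)*(x - 4)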